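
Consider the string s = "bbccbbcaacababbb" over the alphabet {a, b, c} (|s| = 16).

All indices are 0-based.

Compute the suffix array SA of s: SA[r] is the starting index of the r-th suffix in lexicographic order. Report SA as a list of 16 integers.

rank | idx | suffix
   0 |   7 | aacababbb
   1 |  10 | ababbb
   2 |  12 | abbb
   3 |   8 | acababbb
   4 |  15 | b
   5 |  11 | babbb
   6 |  14 | bb
   7 |  13 | bbb
   8 |   4 | bbcaacababbb
   9 |   0 | bbccbbcaacababbb
  10 |   5 | bcaacababbb
  11 |   1 | bccbbcaacababbb
  12 |   6 | caacababbb
  13 |   9 | cababbb
  14 |   3 | cbbcaacababbb
  15 |   2 | ccbbcaacababbb

[7, 10, 12, 8, 15, 11, 14, 13, 4, 0, 5, 1, 6, 9, 3, 2]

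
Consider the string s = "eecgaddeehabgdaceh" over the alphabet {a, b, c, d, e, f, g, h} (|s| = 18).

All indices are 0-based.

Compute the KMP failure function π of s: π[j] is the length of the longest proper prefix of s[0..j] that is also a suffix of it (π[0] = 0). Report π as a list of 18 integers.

π[0] = 0
j=1 s[j]='e': π[1]=1 (border 'e')
j=2 s[j]='c': k: 1→0; π[2]=0 (border '')
j=3 s[j]='g': π[3]=0 (border '')
j=4 s[j]='a': π[4]=0 (border '')
j=5 s[j]='d': π[5]=0 (border '')
j=6 s[j]='d': π[6]=0 (border '')
j=7 s[j]='e': π[7]=1 (border 'e')
j=8 s[j]='e': π[8]=2 (border 'ee')
j=9 s[j]='h': k: 2→1→0; π[9]=0 (border '')
j=10 s[j]='a': π[10]=0 (border '')
j=11 s[j]='b': π[11]=0 (border '')
j=12 s[j]='g': π[12]=0 (border '')
j=13 s[j]='d': π[13]=0 (border '')
j=14 s[j]='a': π[14]=0 (border '')
j=15 s[j]='c': π[15]=0 (border '')
j=16 s[j]='e': π[16]=1 (border 'e')
j=17 s[j]='h': k: 1→0; π[17]=0 (border '')

[0, 1, 0, 0, 0, 0, 0, 1, 2, 0, 0, 0, 0, 0, 0, 0, 1, 0]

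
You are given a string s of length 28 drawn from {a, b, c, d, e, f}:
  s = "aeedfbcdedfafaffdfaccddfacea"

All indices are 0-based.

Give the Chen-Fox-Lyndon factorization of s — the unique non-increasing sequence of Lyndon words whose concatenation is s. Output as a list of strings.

emit factor 1: 'aeedfbcdedfafaffdf' (i=0, period=18)
emit factor 2: 'accddface' (i=18, period=9)
emit factor 3: 'a' (i=27, period=1)

["aeedfbcdedfafaffdf", "accddface", "a"]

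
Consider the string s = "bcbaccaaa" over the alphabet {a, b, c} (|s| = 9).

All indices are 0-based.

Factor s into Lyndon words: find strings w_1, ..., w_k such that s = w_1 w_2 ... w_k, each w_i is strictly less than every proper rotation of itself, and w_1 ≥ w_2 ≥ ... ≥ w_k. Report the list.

["bc", "b", "acc", "a", "a", "a"]

emit factor 1: 'bc' (i=0, period=2)
emit factor 2: 'b' (i=2, period=1)
emit factor 3: 'acc' (i=3, period=3)
emit factor 4: 'a' (i=6, period=1)
emit factor 5: 'a' (i=7, period=1)
emit factor 6: 'a' (i=8, period=1)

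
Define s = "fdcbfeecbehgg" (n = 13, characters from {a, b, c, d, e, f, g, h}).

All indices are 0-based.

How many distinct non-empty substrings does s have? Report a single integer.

rank→(start, suffix):
  0 → (8, 'behgg')
  1 → (3, 'bfeecbehgg')
  2 → (7, 'cbehgg')
  3 → (2, 'cbfeecbehgg')
  4 → (1, 'dcbfeecbehgg')
  5 → (6, 'ecbehgg')
  6 → (5, 'eecbehgg')
  7 → (9, 'ehgg')
  8 → (0, 'fdcbfeecbehgg')
  9 → (4, 'feecbehgg')
  10 → (12, 'g')
  11 → (11, 'gg')
  12 → (10, 'hgg')

SA = [8, 3, 7, 2, 1, 6, 5, 9, 0, 4, 12, 11, 10]
i: (SA[i-1],SA[i]) lcp shared
  1: (8,3) 1 'b'
  2: (3,7) 0 ''
  3: (7,2) 2 'cb'
  4: (2,1) 0 ''
  5: (1,6) 0 ''
  6: (6,5) 1 'e'
  7: (5,9) 1 'e'
  8: (9,0) 0 ''
  9: (0,4) 1 'f'
  10: (4,12) 0 ''
  11: (12,11) 1 'g'
  12: (11,10) 0 ''

n(n+1)/2 = 13·14/2 = 91
Σ LCP = 0 + 1 + 0 + 2 + 0 + 0 + 1 + 1 + 0 + 1 + 0 + 1 + 0 = 7
distinct = 91 − 7 = 84

84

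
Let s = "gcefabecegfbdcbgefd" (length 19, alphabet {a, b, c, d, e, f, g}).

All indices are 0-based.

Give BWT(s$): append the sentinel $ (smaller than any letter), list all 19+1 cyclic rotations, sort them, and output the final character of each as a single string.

dffacdgefbbcgcege$be

rank  rotation              last
    0  $gcefabecegfbdcbgefd  d
    1  abecegfbdcbgefd$gcef  f
    2  bdcbgefd$gcefabecegf  f
    3  becegfbdcbgefd$gcefa  a
    4  bgefd$gcefabecegfbdc  c
    5  cbgefd$gcefabecegfbd  d
    6  cefabecegfbdcbgefd$g  g
    7  cegfbdcbgefd$gcefabe  e
    8  d$gcefabecegfbdcbgef  f
    9  dcbgefd$gcefabecegfb  b
   10  ecegfbdcbgefd$gcefab  b
   11  efabecegfbdcbgefd$gc  c
   12  efd$gcefabecegfbdcbg  g
   13  egfbdcbgefd$gcefabec  c
   14  fabecegfbdcbgefd$gce  e
   15  fbdcbgefd$gcefabeceg  g
   16  fd$gcefabecegfbdcbge  e
   17  gcefabecegfbdcbgefd$  $
   18  gefd$gcefabecegfbdcb  b
   19  gfbdcbgefd$gcefabece  e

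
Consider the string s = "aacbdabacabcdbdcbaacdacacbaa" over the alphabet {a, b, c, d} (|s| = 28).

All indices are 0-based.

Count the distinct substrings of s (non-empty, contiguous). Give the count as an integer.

sorted suffixes:
  #0 SA[0]=27  'a'
  #1 SA[1]=26  'aa'
  #2 SA[2]=0  'aacbdabacabcdbdcbaacdacacbaa'
  #3 SA[3]=17  'aacdacacbaa'
  #4 SA[4]=5  'abacabcdbdcbaacdacacbaa'
  #5 SA[5]=9  'abcdbdcbaacdacacbaa'
  #6 SA[6]=7  'acabcdbdcbaacdacacbaa'
  #7 SA[7]=21  'acacbaa'
  #8 SA[8]=23  'acbaa'
  #9 SA[9]=1  'acbdabacabcdbdcbaacdacacbaa'
  #10 SA[10]=18  'acdacacbaa'
  #11 SA[11]=25  'baa'
  #12 SA[12]=16  'baacdacacbaa'
  #13 SA[13]=6  'bacabcdbdcbaacdacacbaa'
  #14 SA[14]=10  'bcdbdcbaacdacacbaa'
  #15 SA[15]=3  'bdabacabcdbdcbaacdacacbaa'
  #16 SA[16]=13  'bdcbaacdacacbaa'
  #17 SA[17]=8  'cabcdbdcbaacdacacbaa'
  #18 SA[18]=22  'cacbaa'
  #19 SA[19]=24  'cbaa'
  #20 SA[20]=15  'cbaacdacacbaa'
  #21 SA[21]=2  'cbdabacabcdbdcbaacdacacbaa'
  #22 SA[22]=19  'cdacacbaa'
  #23 SA[23]=11  'cdbdcbaacdacacbaa'
  #24 SA[24]=4  'dabacabcdbdcbaacdacacbaa'
  #25 SA[25]=20  'dacacbaa'
  #26 SA[26]=12  'dbdcbaacdacacbaa'
  #27 SA[27]=14  'dcbaacdacacbaa'

SA = [27, 26, 0, 17, 5, 9, 7, 21, 23, 1, 18, 25, 16, 6, 10, 3, 13, 8, 22, 24, 15, 2, 19, 11, 4, 20, 12, 14]
i: (SA[i-1],SA[i]) lcp shared
  1: (27,26) 1 'a'
  2: (26,0) 2 'aa'
  3: (0,17) 3 'aac'
  4: (17,5) 1 'a'
  5: (5,9) 2 'ab'
  6: (9,7) 1 'a'
  7: (7,21) 3 'aca'
  8: (21,23) 2 'ac'
  9: (23,1) 3 'acb'
  10: (1,18) 2 'ac'
  11: (18,25) 0 ''
  12: (25,16) 3 'baa'
  13: (16,6) 2 'ba'
  14: (6,10) 1 'b'
  15: (10,3) 1 'b'
  16: (3,13) 2 'bd'
  17: (13,8) 0 ''
  18: (8,22) 2 'ca'
  19: (22,24) 1 'c'
  20: (24,15) 4 'cbaa'
  21: (15,2) 2 'cb'
  22: (2,19) 1 'c'
  23: (19,11) 2 'cd'
  24: (11,4) 0 ''
  25: (4,20) 2 'da'
  26: (20,12) 1 'd'
  27: (12,14) 1 'd'

n(n+1)/2 = 28·29/2 = 406
Σ LCP = 0 + 1 + 2 + 3 + 1 + 2 + 1 + 3 + 2 + 3 + 2 + 0 + 3 + 2 + 1 + 1 + 2 + 0 + 2 + 1 + 4 + 2 + 1 + 2 + 0 + 2 + 1 + 1 = 45
distinct = 406 − 45 = 361

361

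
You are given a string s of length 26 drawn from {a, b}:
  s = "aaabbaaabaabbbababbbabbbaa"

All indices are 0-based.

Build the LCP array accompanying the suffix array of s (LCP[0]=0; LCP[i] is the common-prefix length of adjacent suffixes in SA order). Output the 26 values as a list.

sorted suffixes:
  #0 SA[0]=25  'a'
  #1 SA[1]=24  'aa'
  #2 SA[2]=5  'aaabaabbbababbbabbbaa'
  #3 SA[3]=0  'aaabbaaabaabbbababbbabbbaa'
  #4 SA[4]=6  'aabaabbbababbbabbbaa'
  #5 SA[5]=1  'aabbaaabaabbbababbbabbbaa'
  #6 SA[6]=9  'aabbbababbbabbbaa'
  #7 SA[7]=7  'abaabbbababbbabbbaa'
  #8 SA[8]=14  'ababbbabbbaa'
  #9 SA[9]=2  'abbaaabaabbbababbbabbbaa'
  #10 SA[10]=20  'abbbaa'
  #11 SA[11]=10  'abbbababbbabbbaa'
  #12 SA[12]=16  'abbbabbbaa'
  #13 SA[13]=23  'baa'
  #14 SA[14]=4  'baaabaabbbababbbabbbaa'
  #15 SA[15]=8  'baabbbababbbabbbaa'
  #16 SA[16]=13  'bababbbabbbaa'
  #17 SA[17]=19  'babbbaa'
  #18 SA[18]=15  'babbbabbbaa'
  #19 SA[19]=22  'bbaa'
  #20 SA[20]=3  'bbaaabaabbbababbbabbbaa'
  #21 SA[21]=12  'bbababbbabbbaa'
  #22 SA[22]=18  'bbabbbaa'
  #23 SA[23]=21  'bbbaa'
  #24 SA[24]=11  'bbbababbbabbbaa'
  #25 SA[25]=17  'bbbabbbaa'

SA = [25, 24, 5, 0, 6, 1, 9, 7, 14, 2, 20, 10, 16, 23, 4, 8, 13, 19, 15, 22, 3, 12, 18, 21, 11, 17]
rank  pair      lcp
   1  s[25:],s[24:]  1  'a'
   2  s[24:],s[5:]  2  'aa'
   3  s[5:],s[0:]  4  'aaab'
   4  s[0:],s[6:]  2  'aa'
   5  s[6:],s[1:]  3  'aab'
   6  s[1:],s[9:]  4  'aabb'
   7  s[9:],s[7:]  1  'a'
   8  s[7:],s[14:]  3  'aba'
   9  s[14:],s[2:]  2  'ab'
  10  s[2:],s[20:]  3  'abb'
  11  s[20:],s[10:]  5  'abbba'
  12  s[10:],s[16:]  6  'abbbab'
  13  s[16:],s[23:]  0  ''
  14  s[23:],s[4:]  3  'baa'
  15  s[4:],s[8:]  3  'baa'
  16  s[8:],s[13:]  2  'ba'
  17  s[13:],s[19:]  3  'bab'
  18  s[19:],s[15:]  6  'babbba'
  19  s[15:],s[22:]  1  'b'
  20  s[22:],s[3:]  4  'bbaa'
  21  s[3:],s[12:]  3  'bba'
  22  s[12:],s[18:]  4  'bbab'
  23  s[18:],s[21:]  2  'bb'
  24  s[21:],s[11:]  4  'bbba'
  25  s[11:],s[17:]  5  'bbbab'

[0, 1, 2, 4, 2, 3, 4, 1, 3, 2, 3, 5, 6, 0, 3, 3, 2, 3, 6, 1, 4, 3, 4, 2, 4, 5]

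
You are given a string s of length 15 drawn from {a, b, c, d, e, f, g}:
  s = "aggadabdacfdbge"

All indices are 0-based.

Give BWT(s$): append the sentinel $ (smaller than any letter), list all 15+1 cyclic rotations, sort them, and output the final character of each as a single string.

rank  rotation          last
    0  $aggadabdacfdbge  e
    1  abdacfdbge$aggad  d
    2  acfdbge$aggadabd  d
    3  adabdacfdbge$agg  g
    4  aggadabdacfdbge$  $
    5  bdacfdbge$aggada  a
    6  bge$aggadabdacfd  d
    7  cfdbge$aggadabda  a
    8  dabdacfdbge$agga  a
    9  dacfdbge$aggadab  b
   10  dbge$aggadabdacf  f
   11  e$aggadabdacfdbg  g
   12  fdbge$aggadabdac  c
   13  gadabdacfdbge$ag  g
   14  ge$aggadabdacfdb  b
   15  ggadabdacfdbge$a  a

eddg$adaabfgcgba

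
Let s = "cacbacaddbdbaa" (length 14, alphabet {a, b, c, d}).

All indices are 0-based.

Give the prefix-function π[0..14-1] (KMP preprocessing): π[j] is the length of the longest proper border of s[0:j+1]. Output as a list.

π[0] = 0
j=1 s[j]='a': π[1]=0 (border '')
j=2 s[j]='c': π[2]=1 (border 'c')
j=3 s[j]='b': k: 1→0; π[3]=0 (border '')
j=4 s[j]='a': π[4]=0 (border '')
j=5 s[j]='c': π[5]=1 (border 'c')
j=6 s[j]='a': π[6]=2 (border 'ca')
j=7 s[j]='d': k: 2→0; π[7]=0 (border '')
j=8 s[j]='d': π[8]=0 (border '')
j=9 s[j]='b': π[9]=0 (border '')
j=10 s[j]='d': π[10]=0 (border '')
j=11 s[j]='b': π[11]=0 (border '')
j=12 s[j]='a': π[12]=0 (border '')
j=13 s[j]='a': π[13]=0 (border '')

[0, 0, 1, 0, 0, 1, 2, 0, 0, 0, 0, 0, 0, 0]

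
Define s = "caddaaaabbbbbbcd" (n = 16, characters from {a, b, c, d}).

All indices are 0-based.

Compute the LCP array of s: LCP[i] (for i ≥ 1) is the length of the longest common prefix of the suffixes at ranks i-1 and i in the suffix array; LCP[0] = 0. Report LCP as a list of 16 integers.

rank | idx | suffix
   0 |   4 | aaaabbbbbbcd
   1 |   5 | aaabbbbbbcd
   2 |   6 | aabbbbbbcd
   3 |   7 | abbbbbbcd
   4 |   1 | addaaaabbbbbbcd
   5 |   8 | bbbbbbcd
   6 |   9 | bbbbbcd
   7 |  10 | bbbbcd
   8 |  11 | bbbcd
   9 |  12 | bbcd
  10 |  13 | bcd
  11 |   0 | caddaaaabbbbbbcd
  12 |  14 | cd
  13 |  15 | d
  14 |   3 | daaaabbbbbbcd
  15 |   2 | ddaaaabbbbbbcd

SA = [4, 5, 6, 7, 1, 8, 9, 10, 11, 12, 13, 0, 14, 15, 3, 2]
i: (SA[i-1],SA[i]) lcp shared
  1: (4,5) 3 'aaa'
  2: (5,6) 2 'aa'
  3: (6,7) 1 'a'
  4: (7,1) 1 'a'
  5: (1,8) 0 ''
  6: (8,9) 5 'bbbbb'
  7: (9,10) 4 'bbbb'
  8: (10,11) 3 'bbb'
  9: (11,12) 2 'bb'
  10: (12,13) 1 'b'
  11: (13,0) 0 ''
  12: (0,14) 1 'c'
  13: (14,15) 0 ''
  14: (15,3) 1 'd'
  15: (3,2) 1 'd'

[0, 3, 2, 1, 1, 0, 5, 4, 3, 2, 1, 0, 1, 0, 1, 1]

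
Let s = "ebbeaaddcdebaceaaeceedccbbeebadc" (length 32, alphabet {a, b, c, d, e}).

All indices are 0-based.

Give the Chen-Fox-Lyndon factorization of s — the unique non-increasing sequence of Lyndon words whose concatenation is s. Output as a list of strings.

["e", "bbe", "aaddcdebaceaaeceedccbbeebadc"]

emit factor 1: 'e' (i=0, period=1)
emit factor 2: 'bbe' (i=1, period=3)
emit factor 3: 'aaddcdebaceaaeceedccbbeebadc' (i=4, period=28)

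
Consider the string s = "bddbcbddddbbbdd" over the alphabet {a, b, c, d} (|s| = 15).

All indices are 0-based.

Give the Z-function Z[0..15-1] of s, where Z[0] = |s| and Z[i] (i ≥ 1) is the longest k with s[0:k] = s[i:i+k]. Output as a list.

[15, 0, 0, 1, 0, 3, 0, 0, 0, 0, 1, 1, 3, 0, 0]

Z[0]=15
i=1: fresh scan; Z[1]=0
i=2: fresh scan; Z[2]=0
i=3: fresh scan; Z[3]=1 extend→box=[3,4)
i=4: fresh scan; Z[4]=0
i=5: fresh scan; Z[5]=3 extend→box=[5,8)
i=6: min(r-i=2, Z[1]=0)=0; Z[6]=0
i=7: min(r-i=1, Z[2]=0)=0; Z[7]=0
i=8: fresh scan; Z[8]=0
i=9: fresh scan; Z[9]=0
i=10: fresh scan; Z[10]=1 extend→box=[10,11)
i=11: fresh scan; Z[11]=1 extend→box=[11,12)
i=12: fresh scan; Z[12]=3 extend→box=[12,15)
i=13: min(r-i=2, Z[1]=0)=0; Z[13]=0
i=14: min(r-i=1, Z[2]=0)=0; Z[14]=0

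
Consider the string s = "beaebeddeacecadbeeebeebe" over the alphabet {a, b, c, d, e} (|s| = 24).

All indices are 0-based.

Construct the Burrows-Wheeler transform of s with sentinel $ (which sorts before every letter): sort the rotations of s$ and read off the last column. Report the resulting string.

rank  rotation                   last
    0  $beaebeddeacecadbeeebeebe  e
    1  acecadbeeebeebe$beaebedde  e
    2  adbeeebeebe$beaebeddeacec  c
    3  aebeddeacecadbeeebeebe$be  e
    4  be$beaebeddeacecadbeeebee  e
    5  beaebeddeacecadbeeebeebe$  $
    6  beddeacecadbeeebeebe$beae  e
    7  beebe$beaebeddeacecadbeee  e
    8  beeebeebe$beaebeddeacecad  d
    9  cadbeeebeebe$beaebeddeace  e
   10  cecadbeeebeebe$beaebeddea  a
   11  dbeeebeebe$beaebeddeaceca  a
   12  ddeacecadbeeebeebe$beaebe  e
   13  deacecadbeeebeebe$beaebed  d
   14  e$beaebeddeacecadbeeebeeb  b
   15  eacecadbeeebeebe$beaebedd  d
   16  eaebeddeacecadbeeebeebe$b  b
   17  ebe$beaebeddeacecadbeeebe  e
   18  ebeddeacecadbeeebeebe$bea  a
   19  ebeebe$beaebeddeacecadbee  e
   20  ecadbeeebeebe$beaebeddeac  c
   21  eddeacecadbeeebeebe$beaeb  b
   22  eebe$beaebeddeacecadbeeeb  b
   23  eebeebe$beaebeddeacecadbe  e
   24  eeebeebe$beaebeddeacecadb  b

eecee$eedeaaedbdbeaecbbeb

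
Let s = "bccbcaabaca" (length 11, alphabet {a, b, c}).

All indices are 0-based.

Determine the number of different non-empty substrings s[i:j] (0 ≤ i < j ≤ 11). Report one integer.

56

rank | idx | suffix
   0 |  10 | a
   1 |   5 | aabaca
   2 |   6 | abaca
   3 |   8 | aca
   4 |   7 | baca
   5 |   3 | bcaabaca
   6 |   0 | bccbcaabaca
   7 |   9 | ca
   8 |   4 | caabaca
   9 |   2 | cbcaabaca
  10 |   1 | ccbcaabaca

SA = [10, 5, 6, 8, 7, 3, 0, 9, 4, 2, 1]
[i] adj suffixes → lcp
  [1] 10/5 → 1 ('a')
  [2] 5/6 → 1 ('a')
  [3] 6/8 → 1 ('a')
  [4] 8/7 → 0 ('')
  [5] 7/3 → 1 ('b')
  [6] 3/0 → 2 ('bc')
  [7] 0/9 → 0 ('')
  [8] 9/4 → 2 ('ca')
  [9] 4/2 → 1 ('c')
  [10] 2/1 → 1 ('c')

n(n+1)/2 = 11·12/2 = 66
Σ LCP = 0 + 1 + 1 + 1 + 0 + 1 + 2 + 0 + 2 + 1 + 1 = 10
distinct = 66 − 10 = 56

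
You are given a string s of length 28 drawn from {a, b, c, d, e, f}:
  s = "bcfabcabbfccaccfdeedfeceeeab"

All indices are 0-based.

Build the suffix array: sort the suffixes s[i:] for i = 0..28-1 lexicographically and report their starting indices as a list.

sorted suffixes:
  #0 SA[0]=26  'ab'
  #1 SA[1]=6  'abbfccaccfdeedfeceeeab'
  #2 SA[2]=3  'abcabbfccaccfdeedfeceeeab'
  #3 SA[3]=12  'accfdeedfeceeeab'
  #4 SA[4]=27  'b'
  #5 SA[5]=7  'bbfccaccfdeedfeceeeab'
  #6 SA[6]=4  'bcabbfccaccfdeedfeceeeab'
  #7 SA[7]=0  'bcfabcabbfccaccfdeedfeceeeab'
  #8 SA[8]=8  'bfccaccfdeedfeceeeab'
  #9 SA[9]=5  'cabbfccaccfdeedfeceeeab'
  #10 SA[10]=11  'caccfdeedfeceeeab'
  #11 SA[11]=10  'ccaccfdeedfeceeeab'
  #12 SA[12]=13  'ccfdeedfeceeeab'
  #13 SA[13]=22  'ceeeab'
  #14 SA[14]=1  'cfabcabbfccaccfdeedfeceeeab'
  #15 SA[15]=14  'cfdeedfeceeeab'
  #16 SA[16]=16  'deedfeceeeab'
  #17 SA[17]=19  'dfeceeeab'
  #18 SA[18]=25  'eab'
  #19 SA[19]=21  'eceeeab'
  #20 SA[20]=18  'edfeceeeab'
  #21 SA[21]=24  'eeab'
  #22 SA[22]=17  'eedfeceeeab'
  #23 SA[23]=23  'eeeab'
  #24 SA[24]=2  'fabcabbfccaccfdeedfeceeeab'
  #25 SA[25]=9  'fccaccfdeedfeceeeab'
  #26 SA[26]=15  'fdeedfeceeeab'
  #27 SA[27]=20  'feceeeab'

[26, 6, 3, 12, 27, 7, 4, 0, 8, 5, 11, 10, 13, 22, 1, 14, 16, 19, 25, 21, 18, 24, 17, 23, 2, 9, 15, 20]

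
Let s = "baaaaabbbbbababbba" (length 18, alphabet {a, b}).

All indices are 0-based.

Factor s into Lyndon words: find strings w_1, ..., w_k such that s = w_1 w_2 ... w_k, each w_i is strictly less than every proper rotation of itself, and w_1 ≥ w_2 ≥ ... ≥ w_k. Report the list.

["b", "aaaaabbbbbababbb", "a"]

emit factor 1: 'b' (i=0, period=1)
emit factor 2: 'aaaaabbbbbababbb' (i=1, period=16)
emit factor 3: 'a' (i=17, period=1)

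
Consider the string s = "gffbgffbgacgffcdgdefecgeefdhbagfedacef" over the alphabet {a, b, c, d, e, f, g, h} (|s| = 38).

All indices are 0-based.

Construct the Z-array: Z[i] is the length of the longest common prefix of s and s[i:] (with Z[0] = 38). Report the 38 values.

[38, 0, 0, 0, 5, 0, 0, 0, 1, 0, 0, 3, 0, 0, 0, 0, 1, 0, 0, 0, 0, 0, 1, 0, 0, 0, 0, 0, 0, 0, 2, 0, 0, 0, 0, 0, 0, 0]

Z[0]=38
i=1: fresh scan; Z[1]=0
i=2: fresh scan; Z[2]=0
i=3: fresh scan; Z[3]=0
i=4: fresh scan; Z[4]=5 scan→box=[4,9)
i=5: min(r-i=4, Z[1]=0)=0; Z[5]=0
i=6: min(r-i=3, Z[2]=0)=0; Z[6]=0
i=7: min(r-i=2, Z[3]=0)=0; Z[7]=0
i=8: min(r-i=1, Z[4]=5)=1; Z[8]=1
i=9: fresh scan; Z[9]=0
i=10: fresh scan; Z[10]=0
i=11: fresh scan; Z[11]=3 scan→box=[11,14)
i=12: min(r-i=2, Z[1]=0)=0; Z[12]=0
i=13: min(r-i=1, Z[2]=0)=0; Z[13]=0
i=14: fresh scan; Z[14]=0
i=15: fresh scan; Z[15]=0
i=16: fresh scan; Z[16]=1 scan→box=[16,17)
i=17: fresh scan; Z[17]=0
i=18: fresh scan; Z[18]=0
i=19: fresh scan; Z[19]=0
i=20: fresh scan; Z[20]=0
i=21: fresh scan; Z[21]=0
i=22: fresh scan; Z[22]=1 scan→box=[22,23)
i=23: fresh scan; Z[23]=0
i=24: fresh scan; Z[24]=0
i=25: fresh scan; Z[25]=0
i=26: fresh scan; Z[26]=0
i=27: fresh scan; Z[27]=0
i=28: fresh scan; Z[28]=0
i=29: fresh scan; Z[29]=0
i=30: fresh scan; Z[30]=2 scan→box=[30,32)
i=31: min(r-i=1, Z[1]=0)=0; Z[31]=0
i=32: fresh scan; Z[32]=0
i=33: fresh scan; Z[33]=0
i=34: fresh scan; Z[34]=0
i=35: fresh scan; Z[35]=0
i=36: fresh scan; Z[36]=0
i=37: fresh scan; Z[37]=0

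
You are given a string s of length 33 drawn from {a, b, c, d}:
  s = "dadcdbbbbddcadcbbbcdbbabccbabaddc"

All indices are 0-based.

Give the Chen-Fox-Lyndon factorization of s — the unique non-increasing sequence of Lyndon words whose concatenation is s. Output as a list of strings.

["d", "adcdbbbbddc", "adcbbbcdbb", "abccb", "abaddc"]

emit factor 1: 'd' (i=0, period=1)
emit factor 2: 'adcdbbbbddc' (i=1, period=11)
emit factor 3: 'adcbbbcdbb' (i=12, period=10)
emit factor 4: 'abccb' (i=22, period=5)
emit factor 5: 'abaddc' (i=27, period=6)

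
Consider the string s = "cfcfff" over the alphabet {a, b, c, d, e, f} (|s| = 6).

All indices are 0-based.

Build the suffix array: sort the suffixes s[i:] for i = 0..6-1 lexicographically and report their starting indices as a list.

[0, 2, 5, 1, 4, 3]

rank | idx | suffix
   0 |   0 | cfcfff
   1 |   2 | cfff
   2 |   5 | f
   3 |   1 | fcfff
   4 |   4 | ff
   5 |   3 | fff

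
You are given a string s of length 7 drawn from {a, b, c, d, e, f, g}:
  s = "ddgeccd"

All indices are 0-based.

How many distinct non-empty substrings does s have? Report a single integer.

25

sorted suffixes:
  #0 SA[0]=4  'ccd'
  #1 SA[1]=5  'cd'
  #2 SA[2]=6  'd'
  #3 SA[3]=0  'ddgeccd'
  #4 SA[4]=1  'dgeccd'
  #5 SA[5]=3  'eccd'
  #6 SA[6]=2  'geccd'

SA = [4, 5, 6, 0, 1, 3, 2]
rank  pair      lcp
   1  s[4:],s[5:]  1  'c'
   2  s[5:],s[6:]  0  ''
   3  s[6:],s[0:]  1  'd'
   4  s[0:],s[1:]  1  'd'
   5  s[1:],s[3:]  0  ''
   6  s[3:],s[2:]  0  ''

n(n+1)/2 = 7·8/2 = 28
Σ LCP = 0 + 1 + 0 + 1 + 1 + 0 + 0 = 3
distinct = 28 − 3 = 25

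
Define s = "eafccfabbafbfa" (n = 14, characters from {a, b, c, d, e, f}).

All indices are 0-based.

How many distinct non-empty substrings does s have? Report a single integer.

rank→(start, suffix):
  0 → (13, 'a')
  1 → (6, 'abbafbfa')
  2 → (9, 'afbfa')
  3 → (1, 'afccfabbafbfa')
  4 → (8, 'bafbfa')
  5 → (7, 'bbafbfa')
  6 → (11, 'bfa')
  7 → (3, 'ccfabbafbfa')
  8 → (4, 'cfabbafbfa')
  9 → (0, 'eafccfabbafbfa')
  10 → (12, 'fa')
  11 → (5, 'fabbafbfa')
  12 → (10, 'fbfa')
  13 → (2, 'fccfabbafbfa')

SA = [13, 6, 9, 1, 8, 7, 11, 3, 4, 0, 12, 5, 10, 2]
[i] adj suffixes → lcp
  [1] 13/6 → 1 ('a')
  [2] 6/9 → 1 ('a')
  [3] 9/1 → 2 ('af')
  [4] 1/8 → 0 ('')
  [5] 8/7 → 1 ('b')
  [6] 7/11 → 1 ('b')
  [7] 11/3 → 0 ('')
  [8] 3/4 → 1 ('c')
  [9] 4/0 → 0 ('')
  [10] 0/12 → 0 ('')
  [11] 12/5 → 2 ('fa')
  [12] 5/10 → 1 ('f')
  [13] 10/2 → 1 ('f')

n(n+1)/2 = 14·15/2 = 105
Σ LCP = 0 + 1 + 1 + 2 + 0 + 1 + 1 + 0 + 1 + 0 + 0 + 2 + 1 + 1 = 11
distinct = 105 − 11 = 94

94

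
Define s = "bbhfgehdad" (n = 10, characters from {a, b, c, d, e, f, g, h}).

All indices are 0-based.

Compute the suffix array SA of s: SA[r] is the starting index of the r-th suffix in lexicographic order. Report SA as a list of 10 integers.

sorted suffixes:
  #0 SA[0]=8  'ad'
  #1 SA[1]=0  'bbhfgehdad'
  #2 SA[2]=1  'bhfgehdad'
  #3 SA[3]=9  'd'
  #4 SA[4]=7  'dad'
  #5 SA[5]=5  'ehdad'
  #6 SA[6]=3  'fgehdad'
  #7 SA[7]=4  'gehdad'
  #8 SA[8]=6  'hdad'
  #9 SA[9]=2  'hfgehdad'

[8, 0, 1, 9, 7, 5, 3, 4, 6, 2]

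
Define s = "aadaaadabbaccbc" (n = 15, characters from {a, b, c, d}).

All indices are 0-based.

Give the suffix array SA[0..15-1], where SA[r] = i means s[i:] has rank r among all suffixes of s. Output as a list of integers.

[3, 0, 4, 7, 10, 1, 5, 9, 8, 13, 14, 12, 11, 2, 6]

sorted suffixes:
  #0 SA[0]=3  'aaadabbaccbc'
  #1 SA[1]=0  'aadaaadabbaccbc'
  #2 SA[2]=4  'aadabbaccbc'
  #3 SA[3]=7  'abbaccbc'
  #4 SA[4]=10  'accbc'
  #5 SA[5]=1  'adaaadabbaccbc'
  #6 SA[6]=5  'adabbaccbc'
  #7 SA[7]=9  'baccbc'
  #8 SA[8]=8  'bbaccbc'
  #9 SA[9]=13  'bc'
  #10 SA[10]=14  'c'
  #11 SA[11]=12  'cbc'
  #12 SA[12]=11  'ccbc'
  #13 SA[13]=2  'daaadabbaccbc'
  #14 SA[14]=6  'dabbaccbc'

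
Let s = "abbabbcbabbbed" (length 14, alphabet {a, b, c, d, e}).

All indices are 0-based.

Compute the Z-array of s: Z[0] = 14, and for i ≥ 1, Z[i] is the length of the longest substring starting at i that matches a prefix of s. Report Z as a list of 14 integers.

Z[0]=14
i=1: i≥r, start 0; Z[1]=0
i=2: i≥r, start 0; Z[2]=0
i=3: i≥r, start 0; Z[3]=3 grow→box=[3,6)
i=4: min(r-i=2, Z[1]=0)=0; Z[4]=0
i=5: min(r-i=1, Z[2]=0)=0; Z[5]=0
i=6: i≥r, start 0; Z[6]=0
i=7: i≥r, start 0; Z[7]=0
i=8: i≥r, start 0; Z[8]=3 grow→box=[8,11)
i=9: min(r-i=2, Z[1]=0)=0; Z[9]=0
i=10: min(r-i=1, Z[2]=0)=0; Z[10]=0
i=11: i≥r, start 0; Z[11]=0
i=12: i≥r, start 0; Z[12]=0
i=13: i≥r, start 0; Z[13]=0

[14, 0, 0, 3, 0, 0, 0, 0, 3, 0, 0, 0, 0, 0]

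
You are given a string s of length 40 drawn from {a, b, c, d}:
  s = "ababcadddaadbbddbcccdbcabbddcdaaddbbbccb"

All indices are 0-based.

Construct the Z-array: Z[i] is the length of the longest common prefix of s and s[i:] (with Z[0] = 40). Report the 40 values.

[40, 0, 2, 0, 0, 1, 0, 0, 0, 1, 1, 0, 0, 0, 0, 0, 0, 0, 0, 0, 0, 0, 0, 2, 0, 0, 0, 0, 0, 0, 1, 1, 0, 0, 0, 0, 0, 0, 0, 0]

Z[0]=40
i=1: i≥r, start 0; Z[1]=0
i=2: i≥r, start 0; Z[2]=2 extend→box=[2,4)
i=3: min(r-i=1, Z[1]=0)=0; Z[3]=0
i=4: i≥r, start 0; Z[4]=0
i=5: i≥r, start 0; Z[5]=1 extend→box=[5,6)
i=6: i≥r, start 0; Z[6]=0
i=7: i≥r, start 0; Z[7]=0
i=8: i≥r, start 0; Z[8]=0
i=9: i≥r, start 0; Z[9]=1 extend→box=[9,10)
i=10: i≥r, start 0; Z[10]=1 extend→box=[10,11)
i=11: i≥r, start 0; Z[11]=0
i=12: i≥r, start 0; Z[12]=0
i=13: i≥r, start 0; Z[13]=0
i=14: i≥r, start 0; Z[14]=0
i=15: i≥r, start 0; Z[15]=0
i=16: i≥r, start 0; Z[16]=0
i=17: i≥r, start 0; Z[17]=0
i=18: i≥r, start 0; Z[18]=0
i=19: i≥r, start 0; Z[19]=0
i=20: i≥r, start 0; Z[20]=0
i=21: i≥r, start 0; Z[21]=0
i=22: i≥r, start 0; Z[22]=0
i=23: i≥r, start 0; Z[23]=2 extend→box=[23,25)
i=24: min(r-i=1, Z[1]=0)=0; Z[24]=0
i=25: i≥r, start 0; Z[25]=0
i=26: i≥r, start 0; Z[26]=0
i=27: i≥r, start 0; Z[27]=0
i=28: i≥r, start 0; Z[28]=0
i=29: i≥r, start 0; Z[29]=0
i=30: i≥r, start 0; Z[30]=1 extend→box=[30,31)
i=31: i≥r, start 0; Z[31]=1 extend→box=[31,32)
i=32: i≥r, start 0; Z[32]=0
i=33: i≥r, start 0; Z[33]=0
i=34: i≥r, start 0; Z[34]=0
i=35: i≥r, start 0; Z[35]=0
i=36: i≥r, start 0; Z[36]=0
i=37: i≥r, start 0; Z[37]=0
i=38: i≥r, start 0; Z[38]=0
i=39: i≥r, start 0; Z[39]=0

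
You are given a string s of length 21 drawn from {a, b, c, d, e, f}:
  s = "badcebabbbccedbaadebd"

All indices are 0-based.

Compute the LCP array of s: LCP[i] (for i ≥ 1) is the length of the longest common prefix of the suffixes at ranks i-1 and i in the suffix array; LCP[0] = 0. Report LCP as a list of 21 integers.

sorted suffixes:
  #0 SA[0]=15  'aadebd'
  #1 SA[1]=6  'abbbccedbaadebd'
  #2 SA[2]=1  'adcebabbbccedbaadebd'
  #3 SA[3]=16  'adebd'
  #4 SA[4]=14  'baadebd'
  #5 SA[5]=5  'babbbccedbaadebd'
  #6 SA[6]=0  'badcebabbbccedbaadebd'
  #7 SA[7]=7  'bbbccedbaadebd'
  #8 SA[8]=8  'bbccedbaadebd'
  #9 SA[9]=9  'bccedbaadebd'
  #10 SA[10]=19  'bd'
  #11 SA[11]=10  'ccedbaadebd'
  #12 SA[12]=3  'cebabbbccedbaadebd'
  #13 SA[13]=11  'cedbaadebd'
  #14 SA[14]=20  'd'
  #15 SA[15]=13  'dbaadebd'
  #16 SA[16]=2  'dcebabbbccedbaadebd'
  #17 SA[17]=17  'debd'
  #18 SA[18]=4  'ebabbbccedbaadebd'
  #19 SA[19]=18  'ebd'
  #20 SA[20]=12  'edbaadebd'

SA = [15, 6, 1, 16, 14, 5, 0, 7, 8, 9, 19, 10, 3, 11, 20, 13, 2, 17, 4, 18, 12]
[i] adj suffixes → lcp
  [1] 15/6 → 1 ('a')
  [2] 6/1 → 1 ('a')
  [3] 1/16 → 2 ('ad')
  [4] 16/14 → 0 ('')
  [5] 14/5 → 2 ('ba')
  [6] 5/0 → 2 ('ba')
  [7] 0/7 → 1 ('b')
  [8] 7/8 → 2 ('bb')
  [9] 8/9 → 1 ('b')
  [10] 9/19 → 1 ('b')
  [11] 19/10 → 0 ('')
  [12] 10/3 → 1 ('c')
  [13] 3/11 → 2 ('ce')
  [14] 11/20 → 0 ('')
  [15] 20/13 → 1 ('d')
  [16] 13/2 → 1 ('d')
  [17] 2/17 → 1 ('d')
  [18] 17/4 → 0 ('')
  [19] 4/18 → 2 ('eb')
  [20] 18/12 → 1 ('e')

[0, 1, 1, 2, 0, 2, 2, 1, 2, 1, 1, 0, 1, 2, 0, 1, 1, 1, 0, 2, 1]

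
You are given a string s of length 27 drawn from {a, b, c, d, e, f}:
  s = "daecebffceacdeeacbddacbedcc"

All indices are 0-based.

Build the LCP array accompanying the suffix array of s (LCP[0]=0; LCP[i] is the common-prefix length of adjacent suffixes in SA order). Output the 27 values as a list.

[0, 3, 2, 1, 0, 1, 1, 0, 1, 2, 1, 1, 1, 2, 0, 2, 1, 1, 1, 0, 3, 1, 1, 1, 1, 0, 1]

rank | idx | suffix
   0 |  15 | acbddacbedcc
   1 |  20 | acbedcc
   2 |  10 | acdeeacbddacbedcc
   3 |   1 | aecebffceacdeeacbddacbedcc
   4 |  17 | bddacbedcc
   5 |  22 | bedcc
   6 |   5 | bffceacdeeacbddacbedcc
   7 |  26 | c
   8 |  16 | cbddacbedcc
   9 |  21 | cbedcc
  10 |  25 | cc
  11 |  11 | cdeeacbddacbedcc
  12 |   8 | ceacdeeacbddacbedcc
  13 |   3 | cebffceacdeeacbddacbedcc
  14 |  19 | dacbedcc
  15 |   0 | daecebffceacdeeacbddacbedcc
  16 |  24 | dcc
  17 |  18 | ddacbedcc
  18 |  12 | deeacbddacbedcc
  19 |  14 | eacbddacbedcc
  20 |   9 | eacdeeacbddacbedcc
  21 |   4 | ebffceacdeeacbddacbedcc
  22 |   2 | ecebffceacdeeacbddacbedcc
  23 |  23 | edcc
  24 |  13 | eeacbddacbedcc
  25 |   7 | fceacdeeacbddacbedcc
  26 |   6 | ffceacdeeacbddacbedcc

SA = [15, 20, 10, 1, 17, 22, 5, 26, 16, 21, 25, 11, 8, 3, 19, 0, 24, 18, 12, 14, 9, 4, 2, 23, 13, 7, 6]
i: (SA[i-1],SA[i]) lcp shared
  1: (15,20) 3 'acb'
  2: (20,10) 2 'ac'
  3: (10,1) 1 'a'
  4: (1,17) 0 ''
  5: (17,22) 1 'b'
  6: (22,5) 1 'b'
  7: (5,26) 0 ''
  8: (26,16) 1 'c'
  9: (16,21) 2 'cb'
  10: (21,25) 1 'c'
  11: (25,11) 1 'c'
  12: (11,8) 1 'c'
  13: (8,3) 2 'ce'
  14: (3,19) 0 ''
  15: (19,0) 2 'da'
  16: (0,24) 1 'd'
  17: (24,18) 1 'd'
  18: (18,12) 1 'd'
  19: (12,14) 0 ''
  20: (14,9) 3 'eac'
  21: (9,4) 1 'e'
  22: (4,2) 1 'e'
  23: (2,23) 1 'e'
  24: (23,13) 1 'e'
  25: (13,7) 0 ''
  26: (7,6) 1 'f'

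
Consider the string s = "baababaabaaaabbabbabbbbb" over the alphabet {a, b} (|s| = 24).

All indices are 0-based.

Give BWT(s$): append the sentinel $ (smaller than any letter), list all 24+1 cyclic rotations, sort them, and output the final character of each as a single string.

rank  rotation                   last
    0  $baababaabaaaabbabbabbbbb  b
    1  aaaabbabbabbbbb$baababaab  b
    2  aaabbabbabbbbb$baababaaba  a
    3  aabaaaabbabbabbbbb$baabab  b
    4  aababaabaaaabbabbabbbbb$b  b
    5  aabbabbabbbbb$baababaabaa  a
    6  abaaaabbabbabbbbb$baababa  a
    7  abaabaaaabbabbabbbbb$baab  b
    8  ababaabaaaabbabbabbbbb$ba  a
    9  abbabbabbbbb$baababaabaaa  a
   10  abbabbbbb$baababaabaaaabb  b
   11  abbbbb$baababaabaaaabbabb  b
   12  b$baababaabaaaabbabbabbbb  b
   13  baaaabbabbabbbbb$baababaa  a
   14  baabaaaabbabbabbbbb$baaba  a
   15  baababaabaaaabbabbabbbbb$  $
   16  babaabaaaabbabbabbbbb$baa  a
   17  babbabbbbb$baababaabaaaab  b
   18  babbbbb$baababaabaaaabbab  b
   19  bb$baababaabaaaabbabbabbb  b
   20  bbabbabbbbb$baababaabaaaa  a
   21  bbabbbbb$baababaabaaaabba  a
   22  bbb$baababaabaaaabbabbabb  b
   23  bbbb$baababaabaaaabbabbab  b
   24  bbbbb$baababaabaaaabbabba  a

bbabbaabaabbbaa$abbbaabba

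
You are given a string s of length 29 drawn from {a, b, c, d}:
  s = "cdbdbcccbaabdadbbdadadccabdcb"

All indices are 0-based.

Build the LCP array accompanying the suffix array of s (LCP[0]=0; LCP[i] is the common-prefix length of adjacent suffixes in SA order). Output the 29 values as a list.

sorted suffixes:
  #0 SA[0]=9  'aabdadbbdadadccabdcb'
  #1 SA[1]=10  'abdadbbdadadccabdcb'
  #2 SA[2]=24  'abdcb'
  #3 SA[3]=18  'adadccabdcb'
  #4 SA[4]=13  'adbbdadadccabdcb'
  #5 SA[5]=20  'adccabdcb'
  #6 SA[6]=28  'b'
  #7 SA[7]=8  'baabdadbbdadadccabdcb'
  #8 SA[8]=15  'bbdadadccabdcb'
  #9 SA[9]=4  'bcccbaabdadbbdadadccabdcb'
  #10 SA[10]=16  'bdadadccabdcb'
  #11 SA[11]=11  'bdadbbdadadccabdcb'
  #12 SA[12]=2  'bdbcccbaabdadbbdadadccabdcb'
  #13 SA[13]=25  'bdcb'
  #14 SA[14]=23  'cabdcb'
  #15 SA[15]=27  'cb'
  #16 SA[16]=7  'cbaabdadbbdadadccabdcb'
  #17 SA[17]=22  'ccabdcb'
  #18 SA[18]=6  'ccbaabdadbbdadadccabdcb'
  #19 SA[19]=5  'cccbaabdadbbdadadccabdcb'
  #20 SA[20]=0  'cdbdbcccbaabdadbbdadadccabdcb'
  #21 SA[21]=17  'dadadccabdcb'
  #22 SA[22]=12  'dadbbdadadccabdcb'
  #23 SA[23]=19  'dadccabdcb'
  #24 SA[24]=14  'dbbdadadccabdcb'
  #25 SA[25]=3  'dbcccbaabdadbbdadadccabdcb'
  #26 SA[26]=1  'dbdbcccbaabdadbbdadadccabdcb'
  #27 SA[27]=26  'dcb'
  #28 SA[28]=21  'dccabdcb'

SA = [9, 10, 24, 18, 13, 20, 28, 8, 15, 4, 16, 11, 2, 25, 23, 27, 7, 22, 6, 5, 0, 17, 12, 19, 14, 3, 1, 26, 21]
[i] adj suffixes → lcp
  [1] 9/10 → 1 ('a')
  [2] 10/24 → 3 ('abd')
  [3] 24/18 → 1 ('a')
  [4] 18/13 → 2 ('ad')
  [5] 13/20 → 2 ('ad')
  [6] 20/28 → 0 ('')
  [7] 28/8 → 1 ('b')
  [8] 8/15 → 1 ('b')
  [9] 15/4 → 1 ('b')
  [10] 4/16 → 1 ('b')
  [11] 16/11 → 4 ('bdad')
  [12] 11/2 → 2 ('bd')
  [13] 2/25 → 2 ('bd')
  [14] 25/23 → 0 ('')
  [15] 23/27 → 1 ('c')
  [16] 27/7 → 2 ('cb')
  [17] 7/22 → 1 ('c')
  [18] 22/6 → 2 ('cc')
  [19] 6/5 → 2 ('cc')
  [20] 5/0 → 1 ('c')
  [21] 0/17 → 0 ('')
  [22] 17/12 → 3 ('dad')
  [23] 12/19 → 3 ('dad')
  [24] 19/14 → 1 ('d')
  [25] 14/3 → 2 ('db')
  [26] 3/1 → 2 ('db')
  [27] 1/26 → 1 ('d')
  [28] 26/21 → 2 ('dc')

[0, 1, 3, 1, 2, 2, 0, 1, 1, 1, 1, 4, 2, 2, 0, 1, 2, 1, 2, 2, 1, 0, 3, 3, 1, 2, 2, 1, 2]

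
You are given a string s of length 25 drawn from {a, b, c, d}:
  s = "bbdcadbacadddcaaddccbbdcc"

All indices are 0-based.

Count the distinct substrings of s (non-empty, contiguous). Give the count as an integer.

sorted suffixes:
  #0 SA[0]=14  'aaddccbbdcc'
  #1 SA[1]=7  'acadddcaaddccbbdcc'
  #2 SA[2]=4  'adbacadddcaaddccbbdcc'
  #3 SA[3]=15  'addccbbdcc'
  #4 SA[4]=9  'adddcaaddccbbdcc'
  #5 SA[5]=6  'bacadddcaaddccbbdcc'
  #6 SA[6]=0  'bbdcadbacadddcaaddccbbdcc'
  #7 SA[7]=20  'bbdcc'
  #8 SA[8]=1  'bdcadbacadddcaaddccbbdcc'
  #9 SA[9]=21  'bdcc'
  #10 SA[10]=24  'c'
  #11 SA[11]=13  'caaddccbbdcc'
  #12 SA[12]=3  'cadbacadddcaaddccbbdcc'
  #13 SA[13]=8  'cadddcaaddccbbdcc'
  #14 SA[14]=19  'cbbdcc'
  #15 SA[15]=23  'cc'
  #16 SA[16]=18  'ccbbdcc'
  #17 SA[17]=5  'dbacadddcaaddccbbdcc'
  #18 SA[18]=12  'dcaaddccbbdcc'
  #19 SA[19]=2  'dcadbacadddcaaddccbbdcc'
  #20 SA[20]=22  'dcc'
  #21 SA[21]=17  'dccbbdcc'
  #22 SA[22]=11  'ddcaaddccbbdcc'
  #23 SA[23]=16  'ddccbbdcc'
  #24 SA[24]=10  'dddcaaddccbbdcc'

SA = [14, 7, 4, 15, 9, 6, 0, 20, 1, 21, 24, 13, 3, 8, 19, 23, 18, 5, 12, 2, 22, 17, 11, 16, 10]
i: (SA[i-1],SA[i]) lcp shared
  1: (14,7) 1 'a'
  2: (7,4) 1 'a'
  3: (4,15) 2 'ad'
  4: (15,9) 3 'add'
  5: (9,6) 0 ''
  6: (6,0) 1 'b'
  7: (0,20) 4 'bbdc'
  8: (20,1) 1 'b'
  9: (1,21) 3 'bdc'
  10: (21,24) 0 ''
  11: (24,13) 1 'c'
  12: (13,3) 2 'ca'
  13: (3,8) 3 'cad'
  14: (8,19) 1 'c'
  15: (19,23) 1 'c'
  16: (23,18) 2 'cc'
  17: (18,5) 0 ''
  18: (5,12) 1 'd'
  19: (12,2) 3 'dca'
  20: (2,22) 2 'dc'
  21: (22,17) 3 'dcc'
  22: (17,11) 1 'd'
  23: (11,16) 3 'ddc'
  24: (16,10) 2 'dd'

n(n+1)/2 = 25·26/2 = 325
Σ LCP = 0 + 1 + 1 + 2 + 3 + 0 + 1 + 4 + 1 + 3 + 0 + 1 + 2 + 3 + 1 + 1 + 2 + 0 + 1 + 3 + 2 + 3 + 1 + 3 + 2 = 41
distinct = 325 − 41 = 284

284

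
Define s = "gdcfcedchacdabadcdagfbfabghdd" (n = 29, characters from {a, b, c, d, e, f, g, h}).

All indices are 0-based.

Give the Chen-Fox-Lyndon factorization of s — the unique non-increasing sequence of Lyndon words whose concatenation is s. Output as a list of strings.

emit factor 1: 'g' (i=0, period=1)
emit factor 2: 'd' (i=1, period=1)
emit factor 3: 'cf' (i=2, period=2)
emit factor 4: 'cedch' (i=4, period=5)
emit factor 5: 'acd' (i=9, period=3)
emit factor 6: 'abadcdagfbfabghdd' (i=12, period=17)

["g", "d", "cf", "cedch", "acd", "abadcdagfbfabghdd"]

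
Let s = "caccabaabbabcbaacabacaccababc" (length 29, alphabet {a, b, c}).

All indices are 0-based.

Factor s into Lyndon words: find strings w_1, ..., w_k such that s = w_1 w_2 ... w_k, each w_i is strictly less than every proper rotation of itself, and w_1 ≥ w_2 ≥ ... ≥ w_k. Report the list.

["c", "acc", "ab", "aabbabcbaacabacaccababc"]

emit factor 1: 'c' (i=0, period=1)
emit factor 2: 'acc' (i=1, period=3)
emit factor 3: 'ab' (i=4, period=2)
emit factor 4: 'aabbabcbaacabacaccababc' (i=6, period=23)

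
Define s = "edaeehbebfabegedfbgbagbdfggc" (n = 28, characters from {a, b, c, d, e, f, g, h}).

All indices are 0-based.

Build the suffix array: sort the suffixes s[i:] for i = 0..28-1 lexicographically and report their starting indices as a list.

[10, 2, 20, 19, 22, 6, 11, 8, 17, 27, 1, 15, 23, 7, 0, 14, 3, 12, 4, 9, 16, 24, 18, 21, 26, 13, 25, 5]

rank | idx | suffix
   0 |  10 | abegedfbgbagbdfggc
   1 |   2 | aeehbebfabegedfbgbagbdfggc
   2 |  20 | agbdfggc
   3 |  19 | bagbdfggc
   4 |  22 | bdfggc
   5 |   6 | bebfabegedfbgbagbdfggc
   6 |  11 | begedfbgbagbdfggc
   7 |   8 | bfabegedfbgbagbdfggc
   8 |  17 | bgbagbdfggc
   9 |  27 | c
  10 |   1 | daeehbebfabegedfbgbagbdfggc
  11 |  15 | dfbgbagbdfggc
  12 |  23 | dfggc
  13 |   7 | ebfabegedfbgbagbdfggc
  14 |   0 | edaeehbebfabegedfbgbagbdfggc
  15 |  14 | edfbgbagbdfggc
  16 |   3 | eehbebfabegedfbgbagbdfggc
  17 |  12 | egedfbgbagbdfggc
  18 |   4 | ehbebfabegedfbgbagbdfggc
  19 |   9 | fabegedfbgbagbdfggc
  20 |  16 | fbgbagbdfggc
  21 |  24 | fggc
  22 |  18 | gbagbdfggc
  23 |  21 | gbdfggc
  24 |  26 | gc
  25 |  13 | gedfbgbagbdfggc
  26 |  25 | ggc
  27 |   5 | hbebfabegedfbgbagbdfggc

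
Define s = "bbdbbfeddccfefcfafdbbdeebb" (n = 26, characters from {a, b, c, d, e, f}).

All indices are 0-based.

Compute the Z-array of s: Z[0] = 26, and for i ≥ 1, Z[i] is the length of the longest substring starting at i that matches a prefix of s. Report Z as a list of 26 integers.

[26, 1, 0, 2, 1, 0, 0, 0, 0, 0, 0, 0, 0, 0, 0, 0, 0, 0, 0, 3, 1, 0, 0, 0, 2, 1]

Z[0]=26
i=1: fresh scan; Z[1]=1 grow→box=[1,2)
i=2: fresh scan; Z[2]=0
i=3: fresh scan; Z[3]=2 grow→box=[3,5)
i=4: min(r-i=1, Z[1]=1)=1; Z[4]=1
i=5: fresh scan; Z[5]=0
i=6: fresh scan; Z[6]=0
i=7: fresh scan; Z[7]=0
i=8: fresh scan; Z[8]=0
i=9: fresh scan; Z[9]=0
i=10: fresh scan; Z[10]=0
i=11: fresh scan; Z[11]=0
i=12: fresh scan; Z[12]=0
i=13: fresh scan; Z[13]=0
i=14: fresh scan; Z[14]=0
i=15: fresh scan; Z[15]=0
i=16: fresh scan; Z[16]=0
i=17: fresh scan; Z[17]=0
i=18: fresh scan; Z[18]=0
i=19: fresh scan; Z[19]=3 grow→box=[19,22)
i=20: min(r-i=2, Z[1]=1)=1; Z[20]=1
i=21: min(r-i=1, Z[2]=0)=0; Z[21]=0
i=22: fresh scan; Z[22]=0
i=23: fresh scan; Z[23]=0
i=24: fresh scan; Z[24]=2 grow→box=[24,26)
i=25: min(r-i=1, Z[1]=1)=1; Z[25]=1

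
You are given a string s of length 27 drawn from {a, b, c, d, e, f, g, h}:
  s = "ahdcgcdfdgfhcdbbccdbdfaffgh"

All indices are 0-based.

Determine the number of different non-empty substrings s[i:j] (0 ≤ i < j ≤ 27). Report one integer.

353

sorted suffixes:
  #0 SA[0]=22  'affgh'
  #1 SA[1]=0  'ahdcgcdfdgfhcdbbccdbdfaffgh'
  #2 SA[2]=14  'bbccdbdfaffgh'
  #3 SA[3]=15  'bccdbdfaffgh'
  #4 SA[4]=19  'bdfaffgh'
  #5 SA[5]=16  'ccdbdfaffgh'
  #6 SA[6]=12  'cdbbccdbdfaffgh'
  #7 SA[7]=17  'cdbdfaffgh'
  #8 SA[8]=5  'cdfdgfhcdbbccdbdfaffgh'
  #9 SA[9]=3  'cgcdfdgfhcdbbccdbdfaffgh'
  #10 SA[10]=13  'dbbccdbdfaffgh'
  #11 SA[11]=18  'dbdfaffgh'
  #12 SA[12]=2  'dcgcdfdgfhcdbbccdbdfaffgh'
  #13 SA[13]=20  'dfaffgh'
  #14 SA[14]=6  'dfdgfhcdbbccdbdfaffgh'
  #15 SA[15]=8  'dgfhcdbbccdbdfaffgh'
  #16 SA[16]=21  'faffgh'
  #17 SA[17]=7  'fdgfhcdbbccdbdfaffgh'
  #18 SA[18]=23  'ffgh'
  #19 SA[19]=24  'fgh'
  #20 SA[20]=10  'fhcdbbccdbdfaffgh'
  #21 SA[21]=4  'gcdfdgfhcdbbccdbdfaffgh'
  #22 SA[22]=9  'gfhcdbbccdbdfaffgh'
  #23 SA[23]=25  'gh'
  #24 SA[24]=26  'h'
  #25 SA[25]=11  'hcdbbccdbdfaffgh'
  #26 SA[26]=1  'hdcgcdfdgfhcdbbccdbdfaffgh'

SA = [22, 0, 14, 15, 19, 16, 12, 17, 5, 3, 13, 18, 2, 20, 6, 8, 21, 7, 23, 24, 10, 4, 9, 25, 26, 11, 1]
[i] adj suffixes → lcp
  [1] 22/0 → 1 ('a')
  [2] 0/14 → 0 ('')
  [3] 14/15 → 1 ('b')
  [4] 15/19 → 1 ('b')
  [5] 19/16 → 0 ('')
  [6] 16/12 → 1 ('c')
  [7] 12/17 → 3 ('cdb')
  [8] 17/5 → 2 ('cd')
  [9] 5/3 → 1 ('c')
  [10] 3/13 → 0 ('')
  [11] 13/18 → 2 ('db')
  [12] 18/2 → 1 ('d')
  [13] 2/20 → 1 ('d')
  [14] 20/6 → 2 ('df')
  [15] 6/8 → 1 ('d')
  [16] 8/21 → 0 ('')
  [17] 21/7 → 1 ('f')
  [18] 7/23 → 1 ('f')
  [19] 23/24 → 1 ('f')
  [20] 24/10 → 1 ('f')
  [21] 10/4 → 0 ('')
  [22] 4/9 → 1 ('g')
  [23] 9/25 → 1 ('g')
  [24] 25/26 → 0 ('')
  [25] 26/11 → 1 ('h')
  [26] 11/1 → 1 ('h')

n(n+1)/2 = 27·28/2 = 378
Σ LCP = 0 + 1 + 0 + 1 + 1 + 0 + 1 + 3 + 2 + 1 + 0 + 2 + 1 + 1 + 2 + 1 + 0 + 1 + 1 + 1 + 1 + 0 + 1 + 1 + 0 + 1 + 1 = 25
distinct = 378 − 25 = 353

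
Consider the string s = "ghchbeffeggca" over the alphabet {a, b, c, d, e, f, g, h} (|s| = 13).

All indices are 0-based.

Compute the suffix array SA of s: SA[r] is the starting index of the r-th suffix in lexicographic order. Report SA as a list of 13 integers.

rank→(start, suffix):
  0 → (12, 'a')
  1 → (4, 'beffeggca')
  2 → (11, 'ca')
  3 → (2, 'chbeffeggca')
  4 → (5, 'effeggca')
  5 → (8, 'eggca')
  6 → (7, 'feggca')
  7 → (6, 'ffeggca')
  8 → (10, 'gca')
  9 → (9, 'ggca')
  10 → (0, 'ghchbeffeggca')
  11 → (3, 'hbeffeggca')
  12 → (1, 'hchbeffeggca')

[12, 4, 11, 2, 5, 8, 7, 6, 10, 9, 0, 3, 1]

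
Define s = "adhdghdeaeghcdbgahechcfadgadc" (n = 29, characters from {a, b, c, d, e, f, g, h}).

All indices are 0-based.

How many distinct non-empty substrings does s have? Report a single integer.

407

rank→(start, suffix):
  0 → (26, 'adc')
  1 → (23, 'adgadc')
  2 → (0, 'adhdghdeaeghcdbgahechcfadgadc')
  3 → (8, 'aeghcdbgahechcfadgadc')
  4 → (16, 'ahechcfadgadc')
  5 → (14, 'bgahechcfadgadc')
  6 → (28, 'c')
  7 → (12, 'cdbgahechcfadgadc')
  8 → (21, 'cfadgadc')
  9 → (19, 'chcfadgadc')
  10 → (13, 'dbgahechcfadgadc')
  11 → (27, 'dc')
  12 → (6, 'deaeghcdbgahechcfadgadc')
  13 → (24, 'dgadc')
  14 → (3, 'dghdeaeghcdbgahechcfadgadc')
  15 → (1, 'dhdghdeaeghcdbgahechcfadgadc')
  16 → (7, 'eaeghcdbgahechcfadgadc')
  17 → (18, 'echcfadgadc')
  18 → (9, 'eghcdbgahechcfadgadc')
  19 → (22, 'fadgadc')
  20 → (25, 'gadc')
  21 → (15, 'gahechcfadgadc')
  22 → (10, 'ghcdbgahechcfadgadc')
  23 → (4, 'ghdeaeghcdbgahechcfadgadc')
  24 → (11, 'hcdbgahechcfadgadc')
  25 → (20, 'hcfadgadc')
  26 → (5, 'hdeaeghcdbgahechcfadgadc')
  27 → (2, 'hdghdeaeghcdbgahechcfadgadc')
  28 → (17, 'hechcfadgadc')

SA = [26, 23, 0, 8, 16, 14, 28, 12, 21, 19, 13, 27, 6, 24, 3, 1, 7, 18, 9, 22, 25, 15, 10, 4, 11, 20, 5, 2, 17]
rank  pair      lcp
   1  s[26:],s[23:]  2  'ad'
   2  s[23:],s[0:]  2  'ad'
   3  s[0:],s[8:]  1  'a'
   4  s[8:],s[16:]  1  'a'
   5  s[16:],s[14:]  0  ''
   6  s[14:],s[28:]  0  ''
   7  s[28:],s[12:]  1  'c'
   8  s[12:],s[21:]  1  'c'
   9  s[21:],s[19:]  1  'c'
  10  s[19:],s[13:]  0  ''
  11  s[13:],s[27:]  1  'd'
  12  s[27:],s[6:]  1  'd'
  13  s[6:],s[24:]  1  'd'
  14  s[24:],s[3:]  2  'dg'
  15  s[3:],s[1:]  1  'd'
  16  s[1:],s[7:]  0  ''
  17  s[7:],s[18:]  1  'e'
  18  s[18:],s[9:]  1  'e'
  19  s[9:],s[22:]  0  ''
  20  s[22:],s[25:]  0  ''
  21  s[25:],s[15:]  2  'ga'
  22  s[15:],s[10:]  1  'g'
  23  s[10:],s[4:]  2  'gh'
  24  s[4:],s[11:]  0  ''
  25  s[11:],s[20:]  2  'hc'
  26  s[20:],s[5:]  1  'h'
  27  s[5:],s[2:]  2  'hd'
  28  s[2:],s[17:]  1  'h'

n(n+1)/2 = 29·30/2 = 435
Σ LCP = 0 + 2 + 2 + 1 + 1 + 0 + 0 + 1 + 1 + 1 + 0 + 1 + 1 + 1 + 2 + 1 + 0 + 1 + 1 + 0 + 0 + 2 + 1 + 2 + 0 + 2 + 1 + 2 + 1 = 28
distinct = 435 − 28 = 407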